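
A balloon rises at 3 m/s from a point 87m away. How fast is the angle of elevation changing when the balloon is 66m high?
0.021887 rad/s

tan(θ) = y/87
sec²(θ) · dθ/dt = (1/87) · dy/dt
dθ/dt = cos²(θ)/87 · 3 = 87/(87² + 66²) · 3
dθ/dt = 0.021887 rad/s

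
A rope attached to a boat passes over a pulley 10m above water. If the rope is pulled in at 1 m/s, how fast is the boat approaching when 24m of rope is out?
12√119/119 ≈ 1.1 m/s

rope² = x² + 10²
x = √(24² - 10²) = 2√119
dx/dt = (rope/x) · d(rope)/dt = (24/(2√119)) · (-1) = -12√119/119 m/s
The boat approaches at 12√119/119 ≈ 1.1 m/s.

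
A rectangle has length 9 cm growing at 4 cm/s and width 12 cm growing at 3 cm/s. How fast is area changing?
75 cm²/s

A = lw
dA/dt = w·dl/dt + l·dw/dt = 12·4 + 9·3 = 75 cm²/s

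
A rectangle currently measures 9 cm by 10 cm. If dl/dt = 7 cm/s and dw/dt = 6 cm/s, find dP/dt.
26 cm/s

P = 2(l + w)
dP/dt = 2(dl/dt + dw/dt) = 2(7 + 6) = 26 cm/s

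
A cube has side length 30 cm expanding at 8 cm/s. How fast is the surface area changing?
2880 cm²/s

A = 6s²
dA/dt = 12s · ds/dt = 12·30·8 = 2880 cm²/s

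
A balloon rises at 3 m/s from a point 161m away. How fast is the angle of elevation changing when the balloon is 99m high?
0.013521 rad/s

tan(θ) = y/161
sec²(θ) · dθ/dt = (1/161) · dy/dt
dθ/dt = cos²(θ)/161 · 3 = 161/(161² + 99²) · 3
dθ/dt = 0.013521 rad/s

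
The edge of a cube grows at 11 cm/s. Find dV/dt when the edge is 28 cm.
25872 cm³/s

V = s³
dV/dt = 3s² · ds/dt = 3·28²·11 = 25872 cm³/s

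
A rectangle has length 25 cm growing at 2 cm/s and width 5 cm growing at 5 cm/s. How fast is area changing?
135 cm²/s

A = lw
dA/dt = w·dl/dt + l·dw/dt = 5·2 + 25·5 = 135 cm²/s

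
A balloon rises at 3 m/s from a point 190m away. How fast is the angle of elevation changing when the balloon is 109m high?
0.01188 rad/s

tan(θ) = y/190
sec²(θ) · dθ/dt = (1/190) · dy/dt
dθ/dt = cos²(θ)/190 · 3 = 190/(190² + 109²) · 3
dθ/dt = 0.01188 rad/s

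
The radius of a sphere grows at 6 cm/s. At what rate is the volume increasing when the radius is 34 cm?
27744π cm³/s

V = (4/3)πr³
dV/dt = dV/dr · dr/dt = 4πr² · 6
At r = 34: dV/dt = 27744π cm³/s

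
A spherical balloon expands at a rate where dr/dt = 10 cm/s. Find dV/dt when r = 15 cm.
9000π cm³/s

V = (4/3)πr³
dV/dt = dV/dr · dr/dt = 4πr² · 10
At r = 15: dV/dt = 9000π cm³/s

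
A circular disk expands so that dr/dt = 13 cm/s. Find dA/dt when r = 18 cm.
468π cm²/s

A = πr²
dA/dt = 2πr · dr/dt = 2π(18)(13) = 468π cm²/s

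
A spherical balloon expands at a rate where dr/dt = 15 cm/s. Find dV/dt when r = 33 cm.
65340π cm³/s

V = (4/3)πr³
dV/dt = dV/dr · dr/dt = 4πr² · 15
At r = 33: dV/dt = 65340π cm³/s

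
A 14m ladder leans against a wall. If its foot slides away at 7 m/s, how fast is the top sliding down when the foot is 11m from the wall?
77√3/15 ≈ 8.891 m/s

x² + y² = 14²
2x·dx/dt + 2y·dy/dt = 0
dy/dt = -x/y · dx/dt = -11/(5√3) · 7 = -77√3/15 m/s
The top is descending at 77√3/15 ≈ 8.891 m/s.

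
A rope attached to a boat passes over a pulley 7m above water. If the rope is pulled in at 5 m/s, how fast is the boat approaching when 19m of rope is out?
95√78/156 ≈ 5.378 m/s

rope² = x² + 7²
x = √(19² - 7²) = 2√78
dx/dt = (rope/x) · d(rope)/dt = (19/(2√78)) · (-5) = -95√78/156 m/s
The boat approaches at 95√78/156 ≈ 5.378 m/s.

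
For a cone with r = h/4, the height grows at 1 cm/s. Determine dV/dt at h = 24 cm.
36π cm³/s

V = (1/3)π(h/4)²h = πh³/48
dV/dt = πh²/16 · 1
At h = 24: dV/dt = 36π cm³/s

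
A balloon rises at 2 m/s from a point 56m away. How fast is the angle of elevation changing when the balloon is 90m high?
0.009968 rad/s

tan(θ) = y/56
sec²(θ) · dθ/dt = (1/56) · dy/dt
dθ/dt = cos²(θ)/56 · 2 = 56/(56² + 90²) · 2
dθ/dt = 0.009968 rad/s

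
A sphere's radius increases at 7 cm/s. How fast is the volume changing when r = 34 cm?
32368π cm³/s

V = (4/3)πr³
dV/dt = dV/dr · dr/dt = 4πr² · 7
At r = 34: dV/dt = 32368π cm³/s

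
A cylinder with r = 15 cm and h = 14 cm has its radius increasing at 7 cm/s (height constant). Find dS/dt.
616π cm²/s

S = 2πrh + 2πr² (lateral + bases)
dS/dt = (2πh + 4πr)·dr/dt = (2π·14 + 4π·15)·7
= 616π cm²/s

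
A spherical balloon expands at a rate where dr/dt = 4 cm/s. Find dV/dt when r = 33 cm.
17424π cm³/s

V = (4/3)πr³
dV/dt = dV/dr · dr/dt = 4πr² · 4
At r = 33: dV/dt = 17424π cm³/s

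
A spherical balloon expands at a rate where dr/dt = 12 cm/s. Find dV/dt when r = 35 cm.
58800π cm³/s

V = (4/3)πr³
dV/dt = dV/dr · dr/dt = 4πr² · 12
At r = 35: dV/dt = 58800π cm³/s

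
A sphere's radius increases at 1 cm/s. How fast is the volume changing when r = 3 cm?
36π cm³/s

V = (4/3)πr³
dV/dt = dV/dr · dr/dt = 4πr² · 1
At r = 3: dV/dt = 36π cm³/s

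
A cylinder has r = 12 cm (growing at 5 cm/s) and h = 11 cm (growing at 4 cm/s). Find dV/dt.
1896π cm³/s

V = πr²h
dV/dt = 2πrh·dr/dt + πr²·dh/dt
= 2π(12)(11)(5) + π(12)²(4)
= 1896π cm³/s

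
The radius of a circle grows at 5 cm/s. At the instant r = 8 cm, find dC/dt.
10π cm/s

C = 2πr
dC/dt = 2π · dr/dt = 2π · 5 = 10π cm/s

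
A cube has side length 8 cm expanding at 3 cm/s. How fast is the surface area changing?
288 cm²/s

A = 6s²
dA/dt = 12s · ds/dt = 12·8·3 = 288 cm²/s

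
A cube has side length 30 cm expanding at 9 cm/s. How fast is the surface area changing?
3240 cm²/s

A = 6s²
dA/dt = 12s · ds/dt = 12·30·9 = 3240 cm²/s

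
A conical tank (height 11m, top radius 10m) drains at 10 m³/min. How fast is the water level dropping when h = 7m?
121/(490π) ≈ 0.0786 m/min

r/h = 10/11, so r = (10/11)h
V = (1/3)πr²h = (1/3)π((10/11)h)²h = (100/363)πh³
dV/dh = (100/121)πh²
dh/dt = (dV/dt)/(dV/dh) = -10/((100/121)π·7²) = -121/(490π) m/min
The level is dropping at 121/(490π) ≈ 0.0786 m/min.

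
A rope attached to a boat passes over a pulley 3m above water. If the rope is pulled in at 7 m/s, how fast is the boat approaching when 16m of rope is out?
112√247/247 ≈ 7.126 m/s

rope² = x² + 3²
x = √(16² - 3²) = √247
dx/dt = (rope/x) · d(rope)/dt = (16/√247) · (-7) = -112√247/247 m/s
The boat approaches at 112√247/247 ≈ 7.126 m/s.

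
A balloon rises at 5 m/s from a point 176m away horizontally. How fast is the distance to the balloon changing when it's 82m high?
41√377/377 ≈ 2.112 m/s

z² = 176² + y²
z = √(176² + 82²) = 10√377
dz/dt = y/z · dy/dt = 82/(10√377) · 5 = 41√377/377 ≈ 2.112 m/s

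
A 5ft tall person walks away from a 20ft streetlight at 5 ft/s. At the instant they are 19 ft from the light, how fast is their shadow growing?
5/3 ft/s

By similar triangles: 20/(x+s) = 5/s
Solving: s = 5x/15
ds/dt = 5/15 · dx/dt = 1/3 · 5 = 5/3 ft/s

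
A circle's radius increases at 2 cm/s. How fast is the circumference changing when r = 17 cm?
4π cm/s

C = 2πr
dC/dt = 2π · dr/dt = 2π · 2 = 4π cm/s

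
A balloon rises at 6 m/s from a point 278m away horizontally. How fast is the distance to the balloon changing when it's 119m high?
714√91445/91445 ≈ 2.361 m/s

z² = 278² + y²
z = √(278² + 119²) = √91445
dz/dt = y/z · dy/dt = 119/√91445 · 6 = 714√91445/91445 ≈ 2.361 m/s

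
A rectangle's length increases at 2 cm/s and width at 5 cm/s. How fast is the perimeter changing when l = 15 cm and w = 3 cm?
14 cm/s

P = 2(l + w)
dP/dt = 2(dl/dt + dw/dt) = 2(2 + 5) = 14 cm/s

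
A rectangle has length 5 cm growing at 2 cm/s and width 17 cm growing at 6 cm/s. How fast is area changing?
64 cm²/s

A = lw
dA/dt = w·dl/dt + l·dw/dt = 17·2 + 5·6 = 64 cm²/s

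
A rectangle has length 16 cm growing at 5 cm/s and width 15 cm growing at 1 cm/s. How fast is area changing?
91 cm²/s

A = lw
dA/dt = w·dl/dt + l·dw/dt = 15·5 + 16·1 = 91 cm²/s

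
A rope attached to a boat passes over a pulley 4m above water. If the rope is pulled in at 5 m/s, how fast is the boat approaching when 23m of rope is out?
115√57/171 ≈ 5.077 m/s

rope² = x² + 4²
x = √(23² - 4²) = 3√57
dx/dt = (rope/x) · d(rope)/dt = (23/(3√57)) · (-5) = -115√57/171 m/s
The boat approaches at 115√57/171 ≈ 5.077 m/s.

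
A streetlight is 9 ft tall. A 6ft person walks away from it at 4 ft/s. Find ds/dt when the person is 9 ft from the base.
8 ft/s

By similar triangles: 9/(x+s) = 6/s
Solving: s = 6x/3
ds/dt = 6/3 · dx/dt = 2 · 4 = 8 ft/s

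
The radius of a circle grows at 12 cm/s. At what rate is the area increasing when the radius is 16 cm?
384π cm²/s

A = πr²
dA/dt = 2πr · dr/dt = 2π(16)(12) = 384π cm²/s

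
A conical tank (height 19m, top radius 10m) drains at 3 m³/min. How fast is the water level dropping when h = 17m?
1083/(28900π) ≈ 0.01193 m/min

r/h = 10/19, so r = (10/19)h
V = (1/3)πr²h = (1/3)π((10/19)h)²h = (100/1083)πh³
dV/dh = (100/361)πh²
dh/dt = (dV/dt)/(dV/dh) = -3/((100/361)π·17²) = -1083/(28900π) m/min
The level is dropping at 1083/(28900π) ≈ 0.01193 m/min.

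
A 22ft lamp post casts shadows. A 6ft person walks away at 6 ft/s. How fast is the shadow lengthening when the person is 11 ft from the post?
9/4 ft/s

By similar triangles: 22/(x+s) = 6/s
Solving: s = 6x/16
ds/dt = 6/16 · dx/dt = 3/8 · 6 = 9/4 ft/s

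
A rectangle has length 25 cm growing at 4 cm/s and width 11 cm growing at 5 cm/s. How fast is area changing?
169 cm²/s

A = lw
dA/dt = w·dl/dt + l·dw/dt = 11·4 + 25·5 = 169 cm²/s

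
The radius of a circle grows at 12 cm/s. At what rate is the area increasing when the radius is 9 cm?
216π cm²/s

A = πr²
dA/dt = 2πr · dr/dt = 2π(9)(12) = 216π cm²/s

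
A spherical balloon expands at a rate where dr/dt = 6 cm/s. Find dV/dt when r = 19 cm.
8664π cm³/s

V = (4/3)πr³
dV/dt = dV/dr · dr/dt = 4πr² · 6
At r = 19: dV/dt = 8664π cm³/s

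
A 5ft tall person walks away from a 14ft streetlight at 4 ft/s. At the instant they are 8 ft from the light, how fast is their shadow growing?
20/9 ft/s

By similar triangles: 14/(x+s) = 5/s
Solving: s = 5x/9
ds/dt = 5/9 · dx/dt = 5/9 · 4 = 20/9 ft/s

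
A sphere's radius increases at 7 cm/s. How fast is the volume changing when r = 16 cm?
7168π cm³/s

V = (4/3)πr³
dV/dt = dV/dr · dr/dt = 4πr² · 7
At r = 16: dV/dt = 7168π cm³/s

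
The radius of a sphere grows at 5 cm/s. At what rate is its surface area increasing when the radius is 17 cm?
680π cm²/s

S = 4πr²
dS/dt = dS/dr · dr/dt = 8πr · 5
At r = 17: dS/dt = 680π cm²/s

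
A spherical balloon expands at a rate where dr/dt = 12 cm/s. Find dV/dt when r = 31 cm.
46128π cm³/s

V = (4/3)πr³
dV/dt = dV/dr · dr/dt = 4πr² · 12
At r = 31: dV/dt = 46128π cm³/s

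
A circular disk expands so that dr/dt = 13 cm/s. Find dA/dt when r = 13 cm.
338π cm²/s

A = πr²
dA/dt = 2πr · dr/dt = 2π(13)(13) = 338π cm²/s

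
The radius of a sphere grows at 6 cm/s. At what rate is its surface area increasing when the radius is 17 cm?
816π cm²/s

S = 4πr²
dS/dt = dS/dr · dr/dt = 8πr · 6
At r = 17: dS/dt = 816π cm²/s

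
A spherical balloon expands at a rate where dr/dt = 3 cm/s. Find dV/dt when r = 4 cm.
192π cm³/s

V = (4/3)πr³
dV/dt = dV/dr · dr/dt = 4πr² · 3
At r = 4: dV/dt = 192π cm³/s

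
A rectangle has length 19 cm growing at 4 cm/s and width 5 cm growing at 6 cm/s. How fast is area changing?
134 cm²/s

A = lw
dA/dt = w·dl/dt + l·dw/dt = 5·4 + 19·6 = 134 cm²/s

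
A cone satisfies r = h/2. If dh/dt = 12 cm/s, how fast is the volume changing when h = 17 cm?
867π cm³/s

V = (1/3)π(h/2)²h = πh³/12
dV/dt = πh²/4 · 12
At h = 17: dV/dt = 867π cm³/s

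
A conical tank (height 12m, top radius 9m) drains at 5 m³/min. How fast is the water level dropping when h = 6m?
20/(81π) ≈ 0.0786 m/min

r/h = 9/12, so r = (3/4)h
V = (1/3)πr²h = (1/3)π((3/4)h)²h = (3/16)πh³
dV/dh = (9/16)πh²
dh/dt = (dV/dt)/(dV/dh) = -5/((9/16)π·6²) = -20/(81π) m/min
The level is dropping at 20/(81π) ≈ 0.0786 m/min.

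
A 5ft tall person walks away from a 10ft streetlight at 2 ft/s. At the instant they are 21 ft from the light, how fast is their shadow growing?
2 ft/s

By similar triangles: 10/(x+s) = 5/s
Solving: s = 5x/5
ds/dt = 5/5 · dx/dt = 1 · 2 = 2 ft/s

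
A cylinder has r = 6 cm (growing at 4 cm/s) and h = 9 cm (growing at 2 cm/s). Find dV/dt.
504π cm³/s

V = πr²h
dV/dt = 2πrh·dr/dt + πr²·dh/dt
= 2π(6)(9)(4) + π(6)²(2)
= 504π cm³/s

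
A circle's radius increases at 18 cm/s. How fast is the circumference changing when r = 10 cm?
36π cm/s

C = 2πr
dC/dt = 2π · dr/dt = 2π · 18 = 36π cm/s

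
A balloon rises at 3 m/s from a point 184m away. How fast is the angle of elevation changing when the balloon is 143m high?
0.010165 rad/s

tan(θ) = y/184
sec²(θ) · dθ/dt = (1/184) · dy/dt
dθ/dt = cos²(θ)/184 · 3 = 184/(184² + 143²) · 3
dθ/dt = 0.010165 rad/s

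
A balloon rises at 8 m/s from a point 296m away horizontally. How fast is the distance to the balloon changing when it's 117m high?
936√101305/101305 ≈ 2.941 m/s

z² = 296² + y²
z = √(296² + 117²) = √101305
dz/dt = y/z · dy/dt = 117/√101305 · 8 = 936√101305/101305 ≈ 2.941 m/s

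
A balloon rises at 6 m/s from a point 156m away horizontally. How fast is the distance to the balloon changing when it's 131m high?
786√41497/41497 ≈ 3.858 m/s

z² = 156² + y²
z = √(156² + 131²) = √41497
dz/dt = y/z · dy/dt = 131/√41497 · 6 = 786√41497/41497 ≈ 3.858 m/s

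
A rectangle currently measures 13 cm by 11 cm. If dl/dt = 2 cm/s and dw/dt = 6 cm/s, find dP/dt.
16 cm/s

P = 2(l + w)
dP/dt = 2(dl/dt + dw/dt) = 2(2 + 6) = 16 cm/s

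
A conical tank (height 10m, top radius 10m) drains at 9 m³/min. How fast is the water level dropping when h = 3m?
1/π ≈ 0.3183 m/min

r/h = 10/10, so r = h
V = (1/3)πr²h = (1/3)π(h)²h = (1/3)πh³
dV/dh = πh²
dh/dt = (dV/dt)/(dV/dh) = -9/(π·3²) = -1/π m/min
The level is dropping at 1/π ≈ 0.3183 m/min.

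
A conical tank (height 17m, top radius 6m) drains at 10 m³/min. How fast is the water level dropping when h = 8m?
1445/(1152π) ≈ 0.3993 m/min

r/h = 6/17, so r = (6/17)h
V = (1/3)πr²h = (1/3)π((6/17)h)²h = (12/289)πh³
dV/dh = (36/289)πh²
dh/dt = (dV/dt)/(dV/dh) = -10/((36/289)π·8²) = -1445/(1152π) m/min
The level is dropping at 1445/(1152π) ≈ 0.3993 m/min.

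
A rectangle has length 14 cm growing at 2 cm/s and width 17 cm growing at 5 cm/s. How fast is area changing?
104 cm²/s

A = lw
dA/dt = w·dl/dt + l·dw/dt = 17·2 + 14·5 = 104 cm²/s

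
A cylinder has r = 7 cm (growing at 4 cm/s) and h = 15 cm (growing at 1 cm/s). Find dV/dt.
889π cm³/s

V = πr²h
dV/dt = 2πrh·dr/dt + πr²·dh/dt
= 2π(7)(15)(4) + π(7)²(1)
= 889π cm³/s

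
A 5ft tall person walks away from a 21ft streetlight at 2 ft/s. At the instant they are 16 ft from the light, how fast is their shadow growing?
5/8 ft/s

By similar triangles: 21/(x+s) = 5/s
Solving: s = 5x/16
ds/dt = 5/16 · dx/dt = 5/16 · 2 = 5/8 ft/s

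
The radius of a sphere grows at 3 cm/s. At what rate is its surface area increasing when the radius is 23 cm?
552π cm²/s

S = 4πr²
dS/dt = dS/dr · dr/dt = 8πr · 3
At r = 23: dS/dt = 552π cm²/s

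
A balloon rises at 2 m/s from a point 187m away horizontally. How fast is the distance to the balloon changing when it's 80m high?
160√41369/41369 ≈ 0.7867 m/s

z² = 187² + y²
z = √(187² + 80²) = √41369
dz/dt = y/z · dy/dt = 80/√41369 · 2 = 160√41369/41369 ≈ 0.7867 m/s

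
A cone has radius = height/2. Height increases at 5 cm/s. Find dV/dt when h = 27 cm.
3645π/4 cm³/s

V = (1/3)π(h/2)²h = πh³/12
dV/dt = πh²/4 · 5
At h = 27: dV/dt = 3645π/4 cm³/s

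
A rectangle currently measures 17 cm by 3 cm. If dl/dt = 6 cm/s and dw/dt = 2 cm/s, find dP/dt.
16 cm/s

P = 2(l + w)
dP/dt = 2(dl/dt + dw/dt) = 2(6 + 2) = 16 cm/s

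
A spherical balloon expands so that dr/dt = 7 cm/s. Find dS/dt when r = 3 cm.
168π cm²/s

S = 4πr²
dS/dt = dS/dr · dr/dt = 8πr · 7
At r = 3: dS/dt = 168π cm²/s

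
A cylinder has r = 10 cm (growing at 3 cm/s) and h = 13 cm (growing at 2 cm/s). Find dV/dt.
980π cm³/s

V = πr²h
dV/dt = 2πrh·dr/dt + πr²·dh/dt
= 2π(10)(13)(3) + π(10)²(2)
= 980π cm³/s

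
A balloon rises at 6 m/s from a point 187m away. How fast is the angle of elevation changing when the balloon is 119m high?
0.022837 rad/s

tan(θ) = y/187
sec²(θ) · dθ/dt = (1/187) · dy/dt
dθ/dt = cos²(θ)/187 · 6 = 187/(187² + 119²) · 6
dθ/dt = 0.022837 rad/s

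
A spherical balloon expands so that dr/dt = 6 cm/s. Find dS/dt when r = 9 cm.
432π cm²/s

S = 4πr²
dS/dt = dS/dr · dr/dt = 8πr · 6
At r = 9: dS/dt = 432π cm²/s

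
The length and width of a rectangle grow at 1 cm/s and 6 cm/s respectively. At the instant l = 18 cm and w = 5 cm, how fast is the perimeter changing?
14 cm/s

P = 2(l + w)
dP/dt = 2(dl/dt + dw/dt) = 2(1 + 6) = 14 cm/s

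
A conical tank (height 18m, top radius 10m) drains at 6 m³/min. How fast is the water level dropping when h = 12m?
27/(200π) ≈ 0.04297 m/min

r/h = 10/18, so r = (5/9)h
V = (1/3)πr²h = (1/3)π((5/9)h)²h = (25/243)πh³
dV/dh = (25/81)πh²
dh/dt = (dV/dt)/(dV/dh) = -6/((25/81)π·12²) = -27/(200π) m/min
The level is dropping at 27/(200π) ≈ 0.04297 m/min.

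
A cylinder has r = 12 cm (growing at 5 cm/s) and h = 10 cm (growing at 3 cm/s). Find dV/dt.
1632π cm³/s

V = πr²h
dV/dt = 2πrh·dr/dt + πr²·dh/dt
= 2π(12)(10)(5) + π(12)²(3)
= 1632π cm³/s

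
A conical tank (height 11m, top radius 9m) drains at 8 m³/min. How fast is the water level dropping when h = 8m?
121/(648π) ≈ 0.05944 m/min

r/h = 9/11, so r = (9/11)h
V = (1/3)πr²h = (1/3)π((9/11)h)²h = (27/121)πh³
dV/dh = (81/121)πh²
dh/dt = (dV/dt)/(dV/dh) = -8/((81/121)π·8²) = -121/(648π) m/min
The level is dropping at 121/(648π) ≈ 0.05944 m/min.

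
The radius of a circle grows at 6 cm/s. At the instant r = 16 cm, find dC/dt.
12π cm/s

C = 2πr
dC/dt = 2π · dr/dt = 2π · 6 = 12π cm/s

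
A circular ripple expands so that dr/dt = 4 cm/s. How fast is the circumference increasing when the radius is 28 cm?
8π cm/s

C = 2πr
dC/dt = 2π · dr/dt = 2π · 4 = 8π cm/s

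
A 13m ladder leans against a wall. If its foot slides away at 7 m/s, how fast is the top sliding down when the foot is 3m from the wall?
21√10/40 ≈ 1.66 m/s

x² + y² = 13²
2x·dx/dt + 2y·dy/dt = 0
dy/dt = -x/y · dx/dt = -3/(4√10) · 7 = -21√10/40 m/s
The top is descending at 21√10/40 ≈ 1.66 m/s.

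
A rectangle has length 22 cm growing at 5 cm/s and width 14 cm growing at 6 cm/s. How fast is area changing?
202 cm²/s

A = lw
dA/dt = w·dl/dt + l·dw/dt = 14·5 + 22·6 = 202 cm²/s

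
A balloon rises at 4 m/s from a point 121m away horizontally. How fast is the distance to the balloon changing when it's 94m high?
376√23477/23477 ≈ 2.454 m/s

z² = 121² + y²
z = √(121² + 94²) = √23477
dz/dt = y/z · dy/dt = 94/√23477 · 4 = 376√23477/23477 ≈ 2.454 m/s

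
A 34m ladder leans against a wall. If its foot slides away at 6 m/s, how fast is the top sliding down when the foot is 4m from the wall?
4√285/95 ≈ 0.7108 m/s

x² + y² = 34²
2x·dx/dt + 2y·dy/dt = 0
dy/dt = -x/y · dx/dt = -4/(2√285) · 6 = -4√285/95 m/s
The top is descending at 4√285/95 ≈ 0.7108 m/s.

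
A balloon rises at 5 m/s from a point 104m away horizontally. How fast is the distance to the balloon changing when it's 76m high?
95√1037/1037 ≈ 2.95 m/s

z² = 104² + y²
z = √(104² + 76²) = 4√1037
dz/dt = y/z · dy/dt = 76/(4√1037) · 5 = 95√1037/1037 ≈ 2.95 m/s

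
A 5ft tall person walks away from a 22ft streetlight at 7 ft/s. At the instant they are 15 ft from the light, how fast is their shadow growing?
35/17 ft/s

By similar triangles: 22/(x+s) = 5/s
Solving: s = 5x/17
ds/dt = 5/17 · dx/dt = 5/17 · 7 = 35/17 ft/s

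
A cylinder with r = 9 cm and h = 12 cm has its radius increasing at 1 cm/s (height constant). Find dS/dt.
60π cm²/s

S = 2πrh + 2πr² (lateral + bases)
dS/dt = (2πh + 4πr)·dr/dt = (2π·12 + 4π·9)·1
= 60π cm²/s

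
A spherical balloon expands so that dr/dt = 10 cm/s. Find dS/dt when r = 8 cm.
640π cm²/s

S = 4πr²
dS/dt = dS/dr · dr/dt = 8πr · 10
At r = 8: dS/dt = 640π cm²/s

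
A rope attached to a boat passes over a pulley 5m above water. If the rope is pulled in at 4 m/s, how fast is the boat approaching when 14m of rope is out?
56√19/57 ≈ 4.282 m/s

rope² = x² + 5²
x = √(14² - 5²) = 3√19
dx/dt = (rope/x) · d(rope)/dt = (14/(3√19)) · (-4) = -56√19/57 m/s
The boat approaches at 56√19/57 ≈ 4.282 m/s.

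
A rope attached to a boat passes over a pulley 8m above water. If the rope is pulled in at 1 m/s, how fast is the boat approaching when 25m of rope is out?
25√561/561 ≈ 1.056 m/s

rope² = x² + 8²
x = √(25² - 8²) = √561
dx/dt = (rope/x) · d(rope)/dt = (25/√561) · (-1) = -25√561/561 m/s
The boat approaches at 25√561/561 ≈ 1.056 m/s.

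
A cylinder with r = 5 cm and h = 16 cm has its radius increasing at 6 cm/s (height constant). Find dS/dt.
312π cm²/s

S = 2πrh + 2πr² (lateral + bases)
dS/dt = (2πh + 4πr)·dr/dt = (2π·16 + 4π·5)·6
= 312π cm²/s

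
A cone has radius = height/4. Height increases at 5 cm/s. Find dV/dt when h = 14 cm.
245π/4 cm³/s

V = (1/3)π(h/4)²h = πh³/48
dV/dt = πh²/16 · 5
At h = 14: dV/dt = 245π/4 cm³/s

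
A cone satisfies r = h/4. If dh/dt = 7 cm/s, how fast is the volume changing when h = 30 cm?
1575π/4 cm³/s

V = (1/3)π(h/4)²h = πh³/48
dV/dt = πh²/16 · 7
At h = 30: dV/dt = 1575π/4 cm³/s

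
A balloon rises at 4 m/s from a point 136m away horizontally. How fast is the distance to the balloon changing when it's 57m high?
228√21745/21745 ≈ 1.546 m/s

z² = 136² + y²
z = √(136² + 57²) = √21745
dz/dt = y/z · dy/dt = 57/√21745 · 4 = 228√21745/21745 ≈ 1.546 m/s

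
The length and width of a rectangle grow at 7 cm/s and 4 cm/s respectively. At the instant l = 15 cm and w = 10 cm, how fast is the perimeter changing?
22 cm/s

P = 2(l + w)
dP/dt = 2(dl/dt + dw/dt) = 2(7 + 4) = 22 cm/s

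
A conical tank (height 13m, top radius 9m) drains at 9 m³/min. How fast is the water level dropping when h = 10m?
169/(900π) ≈ 0.05977 m/min

r/h = 9/13, so r = (9/13)h
V = (1/3)πr²h = (1/3)π((9/13)h)²h = (27/169)πh³
dV/dh = (81/169)πh²
dh/dt = (dV/dt)/(dV/dh) = -9/((81/169)π·10²) = -169/(900π) m/min
The level is dropping at 169/(900π) ≈ 0.05977 m/min.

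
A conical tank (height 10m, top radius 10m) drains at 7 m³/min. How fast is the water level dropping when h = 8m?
7/(64π) ≈ 0.03482 m/min

r/h = 10/10, so r = h
V = (1/3)πr²h = (1/3)π(h)²h = (1/3)πh³
dV/dh = πh²
dh/dt = (dV/dt)/(dV/dh) = -7/(π·8²) = -7/(64π) m/min
The level is dropping at 7/(64π) ≈ 0.03482 m/min.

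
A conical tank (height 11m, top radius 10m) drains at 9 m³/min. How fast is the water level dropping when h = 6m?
121/(400π) ≈ 0.09629 m/min

r/h = 10/11, so r = (10/11)h
V = (1/3)πr²h = (1/3)π((10/11)h)²h = (100/363)πh³
dV/dh = (100/121)πh²
dh/dt = (dV/dt)/(dV/dh) = -9/((100/121)π·6²) = -121/(400π) m/min
The level is dropping at 121/(400π) ≈ 0.09629 m/min.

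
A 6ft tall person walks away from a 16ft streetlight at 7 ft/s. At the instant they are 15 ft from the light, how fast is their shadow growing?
21/5 ft/s

By similar triangles: 16/(x+s) = 6/s
Solving: s = 6x/10
ds/dt = 6/10 · dx/dt = 3/5 · 7 = 21/5 ft/s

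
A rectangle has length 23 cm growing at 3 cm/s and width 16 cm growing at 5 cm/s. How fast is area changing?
163 cm²/s

A = lw
dA/dt = w·dl/dt + l·dw/dt = 16·3 + 23·5 = 163 cm²/s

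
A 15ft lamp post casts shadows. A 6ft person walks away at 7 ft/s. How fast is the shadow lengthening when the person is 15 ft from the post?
14/3 ft/s

By similar triangles: 15/(x+s) = 6/s
Solving: s = 6x/9
ds/dt = 6/9 · dx/dt = 2/3 · 7 = 14/3 ft/s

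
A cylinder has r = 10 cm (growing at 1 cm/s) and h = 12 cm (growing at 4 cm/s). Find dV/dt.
640π cm³/s

V = πr²h
dV/dt = 2πrh·dr/dt + πr²·dh/dt
= 2π(10)(12)(1) + π(10)²(4)
= 640π cm³/s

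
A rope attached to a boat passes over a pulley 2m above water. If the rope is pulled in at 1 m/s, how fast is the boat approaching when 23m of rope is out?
23√21/105 ≈ 1.004 m/s

rope² = x² + 2²
x = √(23² - 2²) = 5√21
dx/dt = (rope/x) · d(rope)/dt = (23/(5√21)) · (-1) = -23√21/105 m/s
The boat approaches at 23√21/105 ≈ 1.004 m/s.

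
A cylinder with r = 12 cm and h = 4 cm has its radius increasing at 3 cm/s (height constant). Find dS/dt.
168π cm²/s

S = 2πrh + 2πr² (lateral + bases)
dS/dt = (2πh + 4πr)·dr/dt = (2π·4 + 4π·12)·3
= 168π cm²/s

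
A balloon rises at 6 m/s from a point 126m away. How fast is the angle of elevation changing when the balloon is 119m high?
0.025169 rad/s

tan(θ) = y/126
sec²(θ) · dθ/dt = (1/126) · dy/dt
dθ/dt = cos²(θ)/126 · 6 = 126/(126² + 119²) · 6
dθ/dt = 0.025169 rad/s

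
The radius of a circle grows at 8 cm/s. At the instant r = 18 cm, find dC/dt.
16π cm/s

C = 2πr
dC/dt = 2π · dr/dt = 2π · 8 = 16π cm/s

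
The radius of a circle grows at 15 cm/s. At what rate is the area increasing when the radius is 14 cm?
420π cm²/s

A = πr²
dA/dt = 2πr · dr/dt = 2π(14)(15) = 420π cm²/s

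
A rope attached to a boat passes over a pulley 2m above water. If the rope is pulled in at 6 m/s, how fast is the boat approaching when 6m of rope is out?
9√2/2 ≈ 6.364 m/s

rope² = x² + 2²
x = √(6² - 2²) = 4√2
dx/dt = (rope/x) · d(rope)/dt = (6/(4√2)) · (-6) = -9√2/2 m/s
The boat approaches at 9√2/2 ≈ 6.364 m/s.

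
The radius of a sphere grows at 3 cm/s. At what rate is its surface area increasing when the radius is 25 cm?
600π cm²/s

S = 4πr²
dS/dt = dS/dr · dr/dt = 8πr · 3
At r = 25: dS/dt = 600π cm²/s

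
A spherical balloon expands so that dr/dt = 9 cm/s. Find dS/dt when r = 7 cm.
504π cm²/s

S = 4πr²
dS/dt = dS/dr · dr/dt = 8πr · 9
At r = 7: dS/dt = 504π cm²/s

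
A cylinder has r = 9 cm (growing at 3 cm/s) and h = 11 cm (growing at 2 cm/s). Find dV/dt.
756π cm³/s

V = πr²h
dV/dt = 2πrh·dr/dt + πr²·dh/dt
= 2π(9)(11)(3) + π(9)²(2)
= 756π cm³/s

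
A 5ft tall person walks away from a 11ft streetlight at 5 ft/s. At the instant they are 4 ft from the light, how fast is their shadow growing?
25/6 ft/s

By similar triangles: 11/(x+s) = 5/s
Solving: s = 5x/6
ds/dt = 5/6 · dx/dt = 5/6 · 5 = 25/6 ft/s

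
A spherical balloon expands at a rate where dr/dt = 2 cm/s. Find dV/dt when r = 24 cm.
4608π cm³/s

V = (4/3)πr³
dV/dt = dV/dr · dr/dt = 4πr² · 2
At r = 24: dV/dt = 4608π cm³/s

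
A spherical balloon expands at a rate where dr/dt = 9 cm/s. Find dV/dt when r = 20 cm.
14400π cm³/s

V = (4/3)πr³
dV/dt = dV/dr · dr/dt = 4πr² · 9
At r = 20: dV/dt = 14400π cm³/s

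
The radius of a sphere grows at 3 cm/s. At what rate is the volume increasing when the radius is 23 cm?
6348π cm³/s

V = (4/3)πr³
dV/dt = dV/dr · dr/dt = 4πr² · 3
At r = 23: dV/dt = 6348π cm³/s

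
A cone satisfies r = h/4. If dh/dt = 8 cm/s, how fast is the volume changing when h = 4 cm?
8π cm³/s

V = (1/3)π(h/4)²h = πh³/48
dV/dt = πh²/16 · 8
At h = 4: dV/dt = 8π cm³/s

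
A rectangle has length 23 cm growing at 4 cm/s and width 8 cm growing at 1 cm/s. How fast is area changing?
55 cm²/s

A = lw
dA/dt = w·dl/dt + l·dw/dt = 8·4 + 23·1 = 55 cm²/s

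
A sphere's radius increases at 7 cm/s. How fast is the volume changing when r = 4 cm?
448π cm³/s

V = (4/3)πr³
dV/dt = dV/dr · dr/dt = 4πr² · 7
At r = 4: dV/dt = 448π cm³/s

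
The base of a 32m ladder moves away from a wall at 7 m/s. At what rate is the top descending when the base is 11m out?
11√903/129 ≈ 2.562 m/s

x² + y² = 32²
2x·dx/dt + 2y·dy/dt = 0
dy/dt = -x/y · dx/dt = -11/√903 · 7 = -11√903/129 m/s
The top is descending at 11√903/129 ≈ 2.562 m/s.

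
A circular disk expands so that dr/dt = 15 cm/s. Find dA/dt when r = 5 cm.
150π cm²/s

A = πr²
dA/dt = 2πr · dr/dt = 2π(5)(15) = 150π cm²/s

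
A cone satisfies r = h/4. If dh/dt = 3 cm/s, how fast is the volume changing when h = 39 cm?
4563π/16 cm³/s

V = (1/3)π(h/4)²h = πh³/48
dV/dt = πh²/16 · 3
At h = 39: dV/dt = 4563π/16 cm³/s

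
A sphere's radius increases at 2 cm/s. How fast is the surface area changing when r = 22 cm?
352π cm²/s

S = 4πr²
dS/dt = dS/dr · dr/dt = 8πr · 2
At r = 22: dS/dt = 352π cm²/s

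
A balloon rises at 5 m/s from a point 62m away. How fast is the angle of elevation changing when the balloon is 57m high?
0.043705 rad/s

tan(θ) = y/62
sec²(θ) · dθ/dt = (1/62) · dy/dt
dθ/dt = cos²(θ)/62 · 5 = 62/(62² + 57²) · 5
dθ/dt = 0.043705 rad/s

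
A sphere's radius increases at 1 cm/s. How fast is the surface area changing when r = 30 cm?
240π cm²/s

S = 4πr²
dS/dt = dS/dr · dr/dt = 8πr · 1
At r = 30: dS/dt = 240π cm²/s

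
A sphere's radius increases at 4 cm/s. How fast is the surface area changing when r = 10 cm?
320π cm²/s

S = 4πr²
dS/dt = dS/dr · dr/dt = 8πr · 4
At r = 10: dS/dt = 320π cm²/s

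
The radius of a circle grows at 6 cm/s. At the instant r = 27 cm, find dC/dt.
12π cm/s

C = 2πr
dC/dt = 2π · dr/dt = 2π · 6 = 12π cm/s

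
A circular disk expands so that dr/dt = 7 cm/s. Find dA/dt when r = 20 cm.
280π cm²/s

A = πr²
dA/dt = 2πr · dr/dt = 2π(20)(7) = 280π cm²/s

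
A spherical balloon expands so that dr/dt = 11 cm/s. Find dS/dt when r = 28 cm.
2464π cm²/s

S = 4πr²
dS/dt = dS/dr · dr/dt = 8πr · 11
At r = 28: dS/dt = 2464π cm²/s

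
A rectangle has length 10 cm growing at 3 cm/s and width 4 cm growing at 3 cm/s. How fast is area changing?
42 cm²/s

A = lw
dA/dt = w·dl/dt + l·dw/dt = 4·3 + 10·3 = 42 cm²/s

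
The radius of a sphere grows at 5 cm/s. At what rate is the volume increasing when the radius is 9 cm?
1620π cm³/s

V = (4/3)πr³
dV/dt = dV/dr · dr/dt = 4πr² · 5
At r = 9: dV/dt = 1620π cm³/s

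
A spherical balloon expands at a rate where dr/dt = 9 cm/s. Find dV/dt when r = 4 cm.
576π cm³/s

V = (4/3)πr³
dV/dt = dV/dr · dr/dt = 4πr² · 9
At r = 4: dV/dt = 576π cm³/s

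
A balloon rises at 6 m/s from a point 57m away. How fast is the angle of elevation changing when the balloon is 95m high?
0.027864 rad/s

tan(θ) = y/57
sec²(θ) · dθ/dt = (1/57) · dy/dt
dθ/dt = cos²(θ)/57 · 6 = 57/(57² + 95²) · 6
dθ/dt = 0.027864 rad/s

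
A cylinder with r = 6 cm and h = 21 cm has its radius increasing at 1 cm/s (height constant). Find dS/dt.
66π cm²/s

S = 2πrh + 2πr² (lateral + bases)
dS/dt = (2πh + 4πr)·dr/dt = (2π·21 + 4π·6)·1
= 66π cm²/s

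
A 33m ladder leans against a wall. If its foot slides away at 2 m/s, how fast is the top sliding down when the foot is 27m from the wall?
9√10/10 ≈ 2.846 m/s

x² + y² = 33²
2x·dx/dt + 2y·dy/dt = 0
dy/dt = -x/y · dx/dt = -27/(6√10) · 2 = -9√10/10 m/s
The top is descending at 9√10/10 ≈ 2.846 m/s.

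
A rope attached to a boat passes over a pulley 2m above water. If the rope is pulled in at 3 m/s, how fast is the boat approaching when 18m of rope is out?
27√5/20 ≈ 3.019 m/s

rope² = x² + 2²
x = √(18² - 2²) = 8√5
dx/dt = (rope/x) · d(rope)/dt = (18/(8√5)) · (-3) = -27√5/20 m/s
The boat approaches at 27√5/20 ≈ 3.019 m/s.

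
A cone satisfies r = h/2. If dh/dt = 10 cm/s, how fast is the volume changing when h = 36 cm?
3240π cm³/s

V = (1/3)π(h/2)²h = πh³/12
dV/dt = πh²/4 · 10
At h = 36: dV/dt = 3240π cm³/s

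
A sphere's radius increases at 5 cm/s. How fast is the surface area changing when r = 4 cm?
160π cm²/s

S = 4πr²
dS/dt = dS/dr · dr/dt = 8πr · 5
At r = 4: dS/dt = 160π cm²/s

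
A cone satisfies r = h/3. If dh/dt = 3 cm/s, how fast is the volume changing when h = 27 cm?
243π cm³/s

V = (1/3)π(h/3)²h = πh³/27
dV/dt = πh²/9 · 3
At h = 27: dV/dt = 243π cm³/s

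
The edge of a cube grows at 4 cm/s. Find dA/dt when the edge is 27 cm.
1296 cm²/s

A = 6s²
dA/dt = 12s · ds/dt = 12·27·4 = 1296 cm²/s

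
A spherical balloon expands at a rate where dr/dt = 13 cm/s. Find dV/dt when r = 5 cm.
1300π cm³/s

V = (4/3)πr³
dV/dt = dV/dr · dr/dt = 4πr² · 13
At r = 5: dV/dt = 1300π cm³/s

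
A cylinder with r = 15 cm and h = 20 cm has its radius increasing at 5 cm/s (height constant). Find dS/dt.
500π cm²/s

S = 2πrh + 2πr² (lateral + bases)
dS/dt = (2πh + 4πr)·dr/dt = (2π·20 + 4π·15)·5
= 500π cm²/s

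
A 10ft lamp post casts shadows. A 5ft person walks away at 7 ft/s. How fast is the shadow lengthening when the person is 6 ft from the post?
7 ft/s

By similar triangles: 10/(x+s) = 5/s
Solving: s = 5x/5
ds/dt = 5/5 · dx/dt = 1 · 7 = 7 ft/s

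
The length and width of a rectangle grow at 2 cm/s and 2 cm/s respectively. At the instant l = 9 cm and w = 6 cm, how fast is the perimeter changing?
8 cm/s

P = 2(l + w)
dP/dt = 2(dl/dt + dw/dt) = 2(2 + 2) = 8 cm/s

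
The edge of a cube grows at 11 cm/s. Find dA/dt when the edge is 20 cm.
2640 cm²/s

A = 6s²
dA/dt = 12s · ds/dt = 12·20·11 = 2640 cm²/s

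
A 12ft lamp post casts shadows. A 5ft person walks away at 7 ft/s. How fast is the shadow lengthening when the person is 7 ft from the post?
5 ft/s

By similar triangles: 12/(x+s) = 5/s
Solving: s = 5x/7
ds/dt = 5/7 · dx/dt = 5/7 · 7 = 5 ft/s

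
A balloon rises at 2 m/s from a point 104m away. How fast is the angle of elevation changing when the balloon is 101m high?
0.009897 rad/s

tan(θ) = y/104
sec²(θ) · dθ/dt = (1/104) · dy/dt
dθ/dt = cos²(θ)/104 · 2 = 104/(104² + 101²) · 2
dθ/dt = 0.009897 rad/s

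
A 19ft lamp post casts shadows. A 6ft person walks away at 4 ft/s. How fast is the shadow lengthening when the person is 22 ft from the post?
24/13 ft/s

By similar triangles: 19/(x+s) = 6/s
Solving: s = 6x/13
ds/dt = 6/13 · dx/dt = 6/13 · 4 = 24/13 ft/s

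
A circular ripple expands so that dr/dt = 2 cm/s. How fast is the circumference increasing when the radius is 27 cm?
4π cm/s

C = 2πr
dC/dt = 2π · dr/dt = 2π · 2 = 4π cm/s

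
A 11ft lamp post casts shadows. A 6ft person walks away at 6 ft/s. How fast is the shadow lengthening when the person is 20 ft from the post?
36/5 ft/s

By similar triangles: 11/(x+s) = 6/s
Solving: s = 6x/5
ds/dt = 6/5 · dx/dt = 6/5 · 6 = 36/5 ft/s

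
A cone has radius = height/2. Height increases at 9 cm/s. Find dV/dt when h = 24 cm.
1296π cm³/s

V = (1/3)π(h/2)²h = πh³/12
dV/dt = πh²/4 · 9
At h = 24: dV/dt = 1296π cm³/s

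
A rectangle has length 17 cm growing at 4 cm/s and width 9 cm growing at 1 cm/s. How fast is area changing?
53 cm²/s

A = lw
dA/dt = w·dl/dt + l·dw/dt = 9·4 + 17·1 = 53 cm²/s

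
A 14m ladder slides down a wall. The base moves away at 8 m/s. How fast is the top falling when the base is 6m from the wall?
6√10/5 ≈ 3.795 m/s

x² + y² = 14²
2x·dx/dt + 2y·dy/dt = 0
dy/dt = -x/y · dx/dt = -6/(4√10) · 8 = -6√10/5 m/s
The top is descending at 6√10/5 ≈ 3.795 m/s.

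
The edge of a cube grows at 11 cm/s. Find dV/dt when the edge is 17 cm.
9537 cm³/s

V = s³
dV/dt = 3s² · ds/dt = 3·17²·11 = 9537 cm³/s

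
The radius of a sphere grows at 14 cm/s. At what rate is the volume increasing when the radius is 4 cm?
896π cm³/s

V = (4/3)πr³
dV/dt = dV/dr · dr/dt = 4πr² · 14
At r = 4: dV/dt = 896π cm³/s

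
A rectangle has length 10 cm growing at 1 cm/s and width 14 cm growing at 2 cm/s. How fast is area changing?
34 cm²/s

A = lw
dA/dt = w·dl/dt + l·dw/dt = 14·1 + 10·2 = 34 cm²/s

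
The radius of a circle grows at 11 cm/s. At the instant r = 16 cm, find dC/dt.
22π cm/s

C = 2πr
dC/dt = 2π · dr/dt = 2π · 11 = 22π cm/s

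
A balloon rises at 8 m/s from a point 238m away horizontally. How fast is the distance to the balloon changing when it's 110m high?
220√17186/8593 ≈ 3.356 m/s

z² = 238² + y²
z = √(238² + 110²) = 2√17186
dz/dt = y/z · dy/dt = 110/(2√17186) · 8 = 220√17186/8593 ≈ 3.356 m/s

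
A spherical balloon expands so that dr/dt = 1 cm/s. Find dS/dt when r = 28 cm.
224π cm²/s

S = 4πr²
dS/dt = dS/dr · dr/dt = 8πr · 1
At r = 28: dS/dt = 224π cm²/s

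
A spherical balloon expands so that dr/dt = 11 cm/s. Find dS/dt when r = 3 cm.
264π cm²/s

S = 4πr²
dS/dt = dS/dr · dr/dt = 8πr · 11
At r = 3: dS/dt = 264π cm²/s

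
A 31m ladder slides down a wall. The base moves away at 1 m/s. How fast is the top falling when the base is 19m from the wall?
19√6/60 ≈ 0.7757 m/s

x² + y² = 31²
2x·dx/dt + 2y·dy/dt = 0
dy/dt = -x/y · dx/dt = -19/(10√6) · 1 = -19√6/60 m/s
The top is descending at 19√6/60 ≈ 0.7757 m/s.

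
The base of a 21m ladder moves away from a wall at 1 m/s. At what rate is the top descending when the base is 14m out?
2√5/5 ≈ 0.8944 m/s

x² + y² = 21²
2x·dx/dt + 2y·dy/dt = 0
dy/dt = -x/y · dx/dt = -14/(7√5) · 1 = -2√5/5 m/s
The top is descending at 2√5/5 ≈ 0.8944 m/s.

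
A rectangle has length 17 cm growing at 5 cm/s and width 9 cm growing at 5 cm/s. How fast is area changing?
130 cm²/s

A = lw
dA/dt = w·dl/dt + l·dw/dt = 9·5 + 17·5 = 130 cm²/s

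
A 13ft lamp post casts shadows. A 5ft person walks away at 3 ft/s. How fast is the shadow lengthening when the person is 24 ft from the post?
15/8 ft/s

By similar triangles: 13/(x+s) = 5/s
Solving: s = 5x/8
ds/dt = 5/8 · dx/dt = 5/8 · 3 = 15/8 ft/s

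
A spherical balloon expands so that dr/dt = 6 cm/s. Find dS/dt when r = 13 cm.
624π cm²/s

S = 4πr²
dS/dt = dS/dr · dr/dt = 8πr · 6
At r = 13: dS/dt = 624π cm²/s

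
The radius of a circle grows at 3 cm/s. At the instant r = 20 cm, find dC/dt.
6π cm/s

C = 2πr
dC/dt = 2π · dr/dt = 2π · 3 = 6π cm/s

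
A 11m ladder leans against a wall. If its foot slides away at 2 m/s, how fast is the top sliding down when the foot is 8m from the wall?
16√57/57 ≈ 2.119 m/s

x² + y² = 11²
2x·dx/dt + 2y·dy/dt = 0
dy/dt = -x/y · dx/dt = -8/√57 · 2 = -16√57/57 m/s
The top is descending at 16√57/57 ≈ 2.119 m/s.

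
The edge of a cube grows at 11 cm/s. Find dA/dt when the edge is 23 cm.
3036 cm²/s

A = 6s²
dA/dt = 12s · ds/dt = 12·23·11 = 3036 cm²/s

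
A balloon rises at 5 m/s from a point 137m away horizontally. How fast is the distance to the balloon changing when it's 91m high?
91√1082/1082 ≈ 2.766 m/s

z² = 137² + y²
z = √(137² + 91²) = 5√1082
dz/dt = y/z · dy/dt = 91/(5√1082) · 5 = 91√1082/1082 ≈ 2.766 m/s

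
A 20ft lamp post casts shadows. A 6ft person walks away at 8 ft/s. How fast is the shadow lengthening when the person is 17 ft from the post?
24/7 ft/s

By similar triangles: 20/(x+s) = 6/s
Solving: s = 6x/14
ds/dt = 6/14 · dx/dt = 3/7 · 8 = 24/7 ft/s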